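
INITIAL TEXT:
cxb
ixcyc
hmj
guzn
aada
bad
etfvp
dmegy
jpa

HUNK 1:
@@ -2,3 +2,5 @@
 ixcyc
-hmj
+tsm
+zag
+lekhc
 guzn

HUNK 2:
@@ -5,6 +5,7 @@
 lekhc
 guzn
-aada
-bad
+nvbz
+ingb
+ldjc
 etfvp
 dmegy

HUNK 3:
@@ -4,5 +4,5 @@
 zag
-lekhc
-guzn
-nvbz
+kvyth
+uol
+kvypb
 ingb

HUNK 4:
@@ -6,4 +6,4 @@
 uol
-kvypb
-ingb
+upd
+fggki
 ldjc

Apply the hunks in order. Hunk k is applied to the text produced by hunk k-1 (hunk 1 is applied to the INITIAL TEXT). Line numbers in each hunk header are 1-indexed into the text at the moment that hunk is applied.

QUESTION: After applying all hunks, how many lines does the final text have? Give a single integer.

Answer: 12

Derivation:
Hunk 1: at line 2 remove [hmj] add [tsm,zag,lekhc] -> 11 lines: cxb ixcyc tsm zag lekhc guzn aada bad etfvp dmegy jpa
Hunk 2: at line 5 remove [aada,bad] add [nvbz,ingb,ldjc] -> 12 lines: cxb ixcyc tsm zag lekhc guzn nvbz ingb ldjc etfvp dmegy jpa
Hunk 3: at line 4 remove [lekhc,guzn,nvbz] add [kvyth,uol,kvypb] -> 12 lines: cxb ixcyc tsm zag kvyth uol kvypb ingb ldjc etfvp dmegy jpa
Hunk 4: at line 6 remove [kvypb,ingb] add [upd,fggki] -> 12 lines: cxb ixcyc tsm zag kvyth uol upd fggki ldjc etfvp dmegy jpa
Final line count: 12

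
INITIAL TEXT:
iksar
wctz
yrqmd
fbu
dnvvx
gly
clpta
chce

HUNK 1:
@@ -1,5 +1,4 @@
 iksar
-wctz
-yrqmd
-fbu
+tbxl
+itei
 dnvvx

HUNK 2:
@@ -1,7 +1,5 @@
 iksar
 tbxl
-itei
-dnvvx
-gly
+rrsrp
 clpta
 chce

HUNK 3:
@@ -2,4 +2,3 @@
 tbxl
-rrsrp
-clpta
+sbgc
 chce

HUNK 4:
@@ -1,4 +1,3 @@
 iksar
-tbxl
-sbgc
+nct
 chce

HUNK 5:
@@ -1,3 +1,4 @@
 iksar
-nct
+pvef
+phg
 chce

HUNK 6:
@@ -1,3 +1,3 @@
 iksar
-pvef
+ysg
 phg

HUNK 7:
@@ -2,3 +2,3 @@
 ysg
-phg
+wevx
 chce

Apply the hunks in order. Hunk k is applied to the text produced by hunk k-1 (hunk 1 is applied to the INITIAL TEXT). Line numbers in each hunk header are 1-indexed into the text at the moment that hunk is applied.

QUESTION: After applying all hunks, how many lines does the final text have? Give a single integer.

Hunk 1: at line 1 remove [wctz,yrqmd,fbu] add [tbxl,itei] -> 7 lines: iksar tbxl itei dnvvx gly clpta chce
Hunk 2: at line 1 remove [itei,dnvvx,gly] add [rrsrp] -> 5 lines: iksar tbxl rrsrp clpta chce
Hunk 3: at line 2 remove [rrsrp,clpta] add [sbgc] -> 4 lines: iksar tbxl sbgc chce
Hunk 4: at line 1 remove [tbxl,sbgc] add [nct] -> 3 lines: iksar nct chce
Hunk 5: at line 1 remove [nct] add [pvef,phg] -> 4 lines: iksar pvef phg chce
Hunk 6: at line 1 remove [pvef] add [ysg] -> 4 lines: iksar ysg phg chce
Hunk 7: at line 2 remove [phg] add [wevx] -> 4 lines: iksar ysg wevx chce
Final line count: 4

Answer: 4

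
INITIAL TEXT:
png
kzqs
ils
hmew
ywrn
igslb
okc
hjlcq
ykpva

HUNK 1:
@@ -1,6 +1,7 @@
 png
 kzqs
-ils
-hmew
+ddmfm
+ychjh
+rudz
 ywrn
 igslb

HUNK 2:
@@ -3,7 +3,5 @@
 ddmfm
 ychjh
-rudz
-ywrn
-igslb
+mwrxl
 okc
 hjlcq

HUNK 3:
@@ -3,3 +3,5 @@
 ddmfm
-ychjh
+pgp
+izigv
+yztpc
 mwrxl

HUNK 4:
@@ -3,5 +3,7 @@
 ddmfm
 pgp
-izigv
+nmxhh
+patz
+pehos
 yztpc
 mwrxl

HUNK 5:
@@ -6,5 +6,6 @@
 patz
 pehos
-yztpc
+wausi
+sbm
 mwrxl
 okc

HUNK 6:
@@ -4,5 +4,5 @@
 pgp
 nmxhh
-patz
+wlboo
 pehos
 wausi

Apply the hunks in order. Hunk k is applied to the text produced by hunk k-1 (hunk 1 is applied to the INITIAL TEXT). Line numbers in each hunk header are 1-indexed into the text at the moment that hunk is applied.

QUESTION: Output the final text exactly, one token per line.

Hunk 1: at line 1 remove [ils,hmew] add [ddmfm,ychjh,rudz] -> 10 lines: png kzqs ddmfm ychjh rudz ywrn igslb okc hjlcq ykpva
Hunk 2: at line 3 remove [rudz,ywrn,igslb] add [mwrxl] -> 8 lines: png kzqs ddmfm ychjh mwrxl okc hjlcq ykpva
Hunk 3: at line 3 remove [ychjh] add [pgp,izigv,yztpc] -> 10 lines: png kzqs ddmfm pgp izigv yztpc mwrxl okc hjlcq ykpva
Hunk 4: at line 3 remove [izigv] add [nmxhh,patz,pehos] -> 12 lines: png kzqs ddmfm pgp nmxhh patz pehos yztpc mwrxl okc hjlcq ykpva
Hunk 5: at line 6 remove [yztpc] add [wausi,sbm] -> 13 lines: png kzqs ddmfm pgp nmxhh patz pehos wausi sbm mwrxl okc hjlcq ykpva
Hunk 6: at line 4 remove [patz] add [wlboo] -> 13 lines: png kzqs ddmfm pgp nmxhh wlboo pehos wausi sbm mwrxl okc hjlcq ykpva

Answer: png
kzqs
ddmfm
pgp
nmxhh
wlboo
pehos
wausi
sbm
mwrxl
okc
hjlcq
ykpva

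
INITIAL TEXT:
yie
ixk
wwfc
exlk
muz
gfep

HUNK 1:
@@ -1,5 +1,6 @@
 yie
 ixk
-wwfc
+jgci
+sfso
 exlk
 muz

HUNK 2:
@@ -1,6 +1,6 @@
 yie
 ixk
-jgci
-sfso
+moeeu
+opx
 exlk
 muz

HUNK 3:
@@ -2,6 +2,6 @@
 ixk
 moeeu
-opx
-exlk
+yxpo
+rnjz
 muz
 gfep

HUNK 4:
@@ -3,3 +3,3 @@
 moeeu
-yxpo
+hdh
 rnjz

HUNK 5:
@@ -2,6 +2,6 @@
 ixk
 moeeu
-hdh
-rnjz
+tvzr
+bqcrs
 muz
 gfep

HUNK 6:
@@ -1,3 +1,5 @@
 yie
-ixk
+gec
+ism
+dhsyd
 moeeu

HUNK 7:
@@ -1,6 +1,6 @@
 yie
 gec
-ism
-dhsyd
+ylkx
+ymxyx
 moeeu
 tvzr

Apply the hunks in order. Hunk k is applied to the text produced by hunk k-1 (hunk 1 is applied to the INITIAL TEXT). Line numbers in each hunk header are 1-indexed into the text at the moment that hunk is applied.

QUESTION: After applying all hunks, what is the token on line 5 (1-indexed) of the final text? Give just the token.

Answer: moeeu

Derivation:
Hunk 1: at line 1 remove [wwfc] add [jgci,sfso] -> 7 lines: yie ixk jgci sfso exlk muz gfep
Hunk 2: at line 1 remove [jgci,sfso] add [moeeu,opx] -> 7 lines: yie ixk moeeu opx exlk muz gfep
Hunk 3: at line 2 remove [opx,exlk] add [yxpo,rnjz] -> 7 lines: yie ixk moeeu yxpo rnjz muz gfep
Hunk 4: at line 3 remove [yxpo] add [hdh] -> 7 lines: yie ixk moeeu hdh rnjz muz gfep
Hunk 5: at line 2 remove [hdh,rnjz] add [tvzr,bqcrs] -> 7 lines: yie ixk moeeu tvzr bqcrs muz gfep
Hunk 6: at line 1 remove [ixk] add [gec,ism,dhsyd] -> 9 lines: yie gec ism dhsyd moeeu tvzr bqcrs muz gfep
Hunk 7: at line 1 remove [ism,dhsyd] add [ylkx,ymxyx] -> 9 lines: yie gec ylkx ymxyx moeeu tvzr bqcrs muz gfep
Final line 5: moeeu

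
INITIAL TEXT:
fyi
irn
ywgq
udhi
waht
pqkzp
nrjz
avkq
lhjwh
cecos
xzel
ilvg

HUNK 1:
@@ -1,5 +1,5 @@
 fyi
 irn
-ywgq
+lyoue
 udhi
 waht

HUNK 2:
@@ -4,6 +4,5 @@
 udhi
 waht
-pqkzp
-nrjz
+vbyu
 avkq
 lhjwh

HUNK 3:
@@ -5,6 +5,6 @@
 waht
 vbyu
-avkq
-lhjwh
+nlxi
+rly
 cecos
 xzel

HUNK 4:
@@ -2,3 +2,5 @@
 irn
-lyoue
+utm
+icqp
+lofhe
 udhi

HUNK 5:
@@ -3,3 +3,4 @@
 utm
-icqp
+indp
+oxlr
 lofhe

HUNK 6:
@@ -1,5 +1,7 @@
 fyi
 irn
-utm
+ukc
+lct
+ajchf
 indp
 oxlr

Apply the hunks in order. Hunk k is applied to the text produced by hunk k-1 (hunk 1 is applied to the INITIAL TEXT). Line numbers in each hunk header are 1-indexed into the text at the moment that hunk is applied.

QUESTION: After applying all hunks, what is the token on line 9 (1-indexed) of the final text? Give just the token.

Answer: udhi

Derivation:
Hunk 1: at line 1 remove [ywgq] add [lyoue] -> 12 lines: fyi irn lyoue udhi waht pqkzp nrjz avkq lhjwh cecos xzel ilvg
Hunk 2: at line 4 remove [pqkzp,nrjz] add [vbyu] -> 11 lines: fyi irn lyoue udhi waht vbyu avkq lhjwh cecos xzel ilvg
Hunk 3: at line 5 remove [avkq,lhjwh] add [nlxi,rly] -> 11 lines: fyi irn lyoue udhi waht vbyu nlxi rly cecos xzel ilvg
Hunk 4: at line 2 remove [lyoue] add [utm,icqp,lofhe] -> 13 lines: fyi irn utm icqp lofhe udhi waht vbyu nlxi rly cecos xzel ilvg
Hunk 5: at line 3 remove [icqp] add [indp,oxlr] -> 14 lines: fyi irn utm indp oxlr lofhe udhi waht vbyu nlxi rly cecos xzel ilvg
Hunk 6: at line 1 remove [utm] add [ukc,lct,ajchf] -> 16 lines: fyi irn ukc lct ajchf indp oxlr lofhe udhi waht vbyu nlxi rly cecos xzel ilvg
Final line 9: udhi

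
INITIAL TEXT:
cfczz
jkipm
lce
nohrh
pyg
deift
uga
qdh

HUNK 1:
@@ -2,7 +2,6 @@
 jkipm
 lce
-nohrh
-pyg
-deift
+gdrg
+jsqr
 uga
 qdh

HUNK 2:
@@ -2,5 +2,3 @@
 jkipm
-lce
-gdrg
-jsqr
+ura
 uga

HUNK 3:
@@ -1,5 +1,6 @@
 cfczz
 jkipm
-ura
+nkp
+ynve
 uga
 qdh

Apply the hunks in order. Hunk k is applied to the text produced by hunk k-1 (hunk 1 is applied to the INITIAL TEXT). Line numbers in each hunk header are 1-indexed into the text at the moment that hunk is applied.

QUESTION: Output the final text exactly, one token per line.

Hunk 1: at line 2 remove [nohrh,pyg,deift] add [gdrg,jsqr] -> 7 lines: cfczz jkipm lce gdrg jsqr uga qdh
Hunk 2: at line 2 remove [lce,gdrg,jsqr] add [ura] -> 5 lines: cfczz jkipm ura uga qdh
Hunk 3: at line 1 remove [ura] add [nkp,ynve] -> 6 lines: cfczz jkipm nkp ynve uga qdh

Answer: cfczz
jkipm
nkp
ynve
uga
qdh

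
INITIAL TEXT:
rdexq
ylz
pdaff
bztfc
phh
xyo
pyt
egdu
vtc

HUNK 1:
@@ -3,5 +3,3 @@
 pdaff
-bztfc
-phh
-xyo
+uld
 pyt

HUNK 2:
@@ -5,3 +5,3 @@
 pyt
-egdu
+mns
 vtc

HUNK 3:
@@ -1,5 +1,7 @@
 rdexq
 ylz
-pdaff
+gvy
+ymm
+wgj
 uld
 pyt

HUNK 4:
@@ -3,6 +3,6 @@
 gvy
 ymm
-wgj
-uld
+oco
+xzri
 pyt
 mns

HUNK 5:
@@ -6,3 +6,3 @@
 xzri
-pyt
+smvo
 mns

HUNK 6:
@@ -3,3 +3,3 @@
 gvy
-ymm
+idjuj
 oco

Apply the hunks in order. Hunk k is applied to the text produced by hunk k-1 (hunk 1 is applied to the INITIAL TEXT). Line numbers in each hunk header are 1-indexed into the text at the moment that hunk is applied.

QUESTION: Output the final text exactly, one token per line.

Hunk 1: at line 3 remove [bztfc,phh,xyo] add [uld] -> 7 lines: rdexq ylz pdaff uld pyt egdu vtc
Hunk 2: at line 5 remove [egdu] add [mns] -> 7 lines: rdexq ylz pdaff uld pyt mns vtc
Hunk 3: at line 1 remove [pdaff] add [gvy,ymm,wgj] -> 9 lines: rdexq ylz gvy ymm wgj uld pyt mns vtc
Hunk 4: at line 3 remove [wgj,uld] add [oco,xzri] -> 9 lines: rdexq ylz gvy ymm oco xzri pyt mns vtc
Hunk 5: at line 6 remove [pyt] add [smvo] -> 9 lines: rdexq ylz gvy ymm oco xzri smvo mns vtc
Hunk 6: at line 3 remove [ymm] add [idjuj] -> 9 lines: rdexq ylz gvy idjuj oco xzri smvo mns vtc

Answer: rdexq
ylz
gvy
idjuj
oco
xzri
smvo
mns
vtc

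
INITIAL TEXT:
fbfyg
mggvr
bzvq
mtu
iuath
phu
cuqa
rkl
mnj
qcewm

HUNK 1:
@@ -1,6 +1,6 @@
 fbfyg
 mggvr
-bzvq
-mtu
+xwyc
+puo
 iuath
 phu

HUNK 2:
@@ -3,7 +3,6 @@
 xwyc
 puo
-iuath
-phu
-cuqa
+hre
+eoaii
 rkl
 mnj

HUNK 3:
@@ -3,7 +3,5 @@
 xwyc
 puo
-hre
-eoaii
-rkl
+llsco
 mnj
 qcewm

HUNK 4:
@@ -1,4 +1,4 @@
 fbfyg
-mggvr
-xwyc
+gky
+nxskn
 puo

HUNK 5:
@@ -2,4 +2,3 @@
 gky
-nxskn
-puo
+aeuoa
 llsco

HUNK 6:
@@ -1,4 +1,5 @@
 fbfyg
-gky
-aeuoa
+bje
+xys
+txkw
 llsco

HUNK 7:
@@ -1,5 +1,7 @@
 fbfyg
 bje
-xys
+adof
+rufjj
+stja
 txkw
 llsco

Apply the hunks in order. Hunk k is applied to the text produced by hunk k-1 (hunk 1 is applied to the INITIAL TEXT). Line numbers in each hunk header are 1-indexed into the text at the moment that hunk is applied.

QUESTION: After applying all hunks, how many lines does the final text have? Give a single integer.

Answer: 9

Derivation:
Hunk 1: at line 1 remove [bzvq,mtu] add [xwyc,puo] -> 10 lines: fbfyg mggvr xwyc puo iuath phu cuqa rkl mnj qcewm
Hunk 2: at line 3 remove [iuath,phu,cuqa] add [hre,eoaii] -> 9 lines: fbfyg mggvr xwyc puo hre eoaii rkl mnj qcewm
Hunk 3: at line 3 remove [hre,eoaii,rkl] add [llsco] -> 7 lines: fbfyg mggvr xwyc puo llsco mnj qcewm
Hunk 4: at line 1 remove [mggvr,xwyc] add [gky,nxskn] -> 7 lines: fbfyg gky nxskn puo llsco mnj qcewm
Hunk 5: at line 2 remove [nxskn,puo] add [aeuoa] -> 6 lines: fbfyg gky aeuoa llsco mnj qcewm
Hunk 6: at line 1 remove [gky,aeuoa] add [bje,xys,txkw] -> 7 lines: fbfyg bje xys txkw llsco mnj qcewm
Hunk 7: at line 1 remove [xys] add [adof,rufjj,stja] -> 9 lines: fbfyg bje adof rufjj stja txkw llsco mnj qcewm
Final line count: 9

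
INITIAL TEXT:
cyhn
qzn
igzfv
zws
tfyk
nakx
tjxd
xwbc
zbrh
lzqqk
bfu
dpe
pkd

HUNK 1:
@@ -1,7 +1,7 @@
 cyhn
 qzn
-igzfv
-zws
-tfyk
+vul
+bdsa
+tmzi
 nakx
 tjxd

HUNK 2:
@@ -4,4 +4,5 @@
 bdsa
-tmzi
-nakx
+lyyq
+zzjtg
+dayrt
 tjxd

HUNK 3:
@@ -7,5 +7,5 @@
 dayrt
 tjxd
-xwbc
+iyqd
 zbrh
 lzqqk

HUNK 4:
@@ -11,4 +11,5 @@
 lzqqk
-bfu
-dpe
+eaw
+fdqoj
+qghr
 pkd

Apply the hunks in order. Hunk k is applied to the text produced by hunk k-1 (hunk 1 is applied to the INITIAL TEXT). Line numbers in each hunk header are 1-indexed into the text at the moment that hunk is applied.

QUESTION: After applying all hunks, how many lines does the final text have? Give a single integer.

Hunk 1: at line 1 remove [igzfv,zws,tfyk] add [vul,bdsa,tmzi] -> 13 lines: cyhn qzn vul bdsa tmzi nakx tjxd xwbc zbrh lzqqk bfu dpe pkd
Hunk 2: at line 4 remove [tmzi,nakx] add [lyyq,zzjtg,dayrt] -> 14 lines: cyhn qzn vul bdsa lyyq zzjtg dayrt tjxd xwbc zbrh lzqqk bfu dpe pkd
Hunk 3: at line 7 remove [xwbc] add [iyqd] -> 14 lines: cyhn qzn vul bdsa lyyq zzjtg dayrt tjxd iyqd zbrh lzqqk bfu dpe pkd
Hunk 4: at line 11 remove [bfu,dpe] add [eaw,fdqoj,qghr] -> 15 lines: cyhn qzn vul bdsa lyyq zzjtg dayrt tjxd iyqd zbrh lzqqk eaw fdqoj qghr pkd
Final line count: 15

Answer: 15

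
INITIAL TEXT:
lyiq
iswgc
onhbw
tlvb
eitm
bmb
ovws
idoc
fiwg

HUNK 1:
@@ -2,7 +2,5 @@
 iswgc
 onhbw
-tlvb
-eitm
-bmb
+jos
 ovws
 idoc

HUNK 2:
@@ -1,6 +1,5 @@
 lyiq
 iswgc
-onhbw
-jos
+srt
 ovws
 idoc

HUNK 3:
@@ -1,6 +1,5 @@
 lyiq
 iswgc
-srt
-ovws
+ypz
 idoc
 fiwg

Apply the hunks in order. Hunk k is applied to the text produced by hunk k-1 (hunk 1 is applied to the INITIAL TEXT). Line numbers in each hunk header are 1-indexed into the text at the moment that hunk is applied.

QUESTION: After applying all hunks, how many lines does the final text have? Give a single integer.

Answer: 5

Derivation:
Hunk 1: at line 2 remove [tlvb,eitm,bmb] add [jos] -> 7 lines: lyiq iswgc onhbw jos ovws idoc fiwg
Hunk 2: at line 1 remove [onhbw,jos] add [srt] -> 6 lines: lyiq iswgc srt ovws idoc fiwg
Hunk 3: at line 1 remove [srt,ovws] add [ypz] -> 5 lines: lyiq iswgc ypz idoc fiwg
Final line count: 5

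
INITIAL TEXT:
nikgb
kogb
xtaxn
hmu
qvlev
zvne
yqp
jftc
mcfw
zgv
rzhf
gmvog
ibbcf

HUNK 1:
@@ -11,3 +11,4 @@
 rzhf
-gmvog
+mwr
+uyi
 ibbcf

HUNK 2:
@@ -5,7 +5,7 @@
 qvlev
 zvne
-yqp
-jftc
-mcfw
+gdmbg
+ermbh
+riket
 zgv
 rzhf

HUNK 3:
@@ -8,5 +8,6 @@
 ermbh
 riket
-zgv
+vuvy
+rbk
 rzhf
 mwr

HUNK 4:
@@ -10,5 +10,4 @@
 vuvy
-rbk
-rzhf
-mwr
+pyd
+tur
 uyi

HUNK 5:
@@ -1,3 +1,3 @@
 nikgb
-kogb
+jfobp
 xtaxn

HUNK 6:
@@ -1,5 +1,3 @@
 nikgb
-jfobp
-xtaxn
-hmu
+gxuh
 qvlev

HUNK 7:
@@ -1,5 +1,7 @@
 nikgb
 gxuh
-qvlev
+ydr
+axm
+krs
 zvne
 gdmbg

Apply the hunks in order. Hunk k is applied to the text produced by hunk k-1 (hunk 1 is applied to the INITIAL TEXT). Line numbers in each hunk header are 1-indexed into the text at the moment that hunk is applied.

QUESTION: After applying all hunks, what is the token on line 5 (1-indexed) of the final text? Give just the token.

Hunk 1: at line 11 remove [gmvog] add [mwr,uyi] -> 14 lines: nikgb kogb xtaxn hmu qvlev zvne yqp jftc mcfw zgv rzhf mwr uyi ibbcf
Hunk 2: at line 5 remove [yqp,jftc,mcfw] add [gdmbg,ermbh,riket] -> 14 lines: nikgb kogb xtaxn hmu qvlev zvne gdmbg ermbh riket zgv rzhf mwr uyi ibbcf
Hunk 3: at line 8 remove [zgv] add [vuvy,rbk] -> 15 lines: nikgb kogb xtaxn hmu qvlev zvne gdmbg ermbh riket vuvy rbk rzhf mwr uyi ibbcf
Hunk 4: at line 10 remove [rbk,rzhf,mwr] add [pyd,tur] -> 14 lines: nikgb kogb xtaxn hmu qvlev zvne gdmbg ermbh riket vuvy pyd tur uyi ibbcf
Hunk 5: at line 1 remove [kogb] add [jfobp] -> 14 lines: nikgb jfobp xtaxn hmu qvlev zvne gdmbg ermbh riket vuvy pyd tur uyi ibbcf
Hunk 6: at line 1 remove [jfobp,xtaxn,hmu] add [gxuh] -> 12 lines: nikgb gxuh qvlev zvne gdmbg ermbh riket vuvy pyd tur uyi ibbcf
Hunk 7: at line 1 remove [qvlev] add [ydr,axm,krs] -> 14 lines: nikgb gxuh ydr axm krs zvne gdmbg ermbh riket vuvy pyd tur uyi ibbcf
Final line 5: krs

Answer: krs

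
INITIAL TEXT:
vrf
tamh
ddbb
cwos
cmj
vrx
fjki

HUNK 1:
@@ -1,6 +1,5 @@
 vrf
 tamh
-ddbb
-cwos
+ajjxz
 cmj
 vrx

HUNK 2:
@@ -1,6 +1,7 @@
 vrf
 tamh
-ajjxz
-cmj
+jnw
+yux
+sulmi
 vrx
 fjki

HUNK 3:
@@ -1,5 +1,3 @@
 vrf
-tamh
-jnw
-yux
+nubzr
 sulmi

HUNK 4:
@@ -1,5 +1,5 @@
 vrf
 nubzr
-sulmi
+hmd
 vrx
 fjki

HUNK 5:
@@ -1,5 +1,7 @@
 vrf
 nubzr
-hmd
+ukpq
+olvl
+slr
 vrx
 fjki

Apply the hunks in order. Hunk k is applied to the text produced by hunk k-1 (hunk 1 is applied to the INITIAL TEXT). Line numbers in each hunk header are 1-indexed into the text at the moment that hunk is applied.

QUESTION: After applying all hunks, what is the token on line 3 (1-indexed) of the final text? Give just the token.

Answer: ukpq

Derivation:
Hunk 1: at line 1 remove [ddbb,cwos] add [ajjxz] -> 6 lines: vrf tamh ajjxz cmj vrx fjki
Hunk 2: at line 1 remove [ajjxz,cmj] add [jnw,yux,sulmi] -> 7 lines: vrf tamh jnw yux sulmi vrx fjki
Hunk 3: at line 1 remove [tamh,jnw,yux] add [nubzr] -> 5 lines: vrf nubzr sulmi vrx fjki
Hunk 4: at line 1 remove [sulmi] add [hmd] -> 5 lines: vrf nubzr hmd vrx fjki
Hunk 5: at line 1 remove [hmd] add [ukpq,olvl,slr] -> 7 lines: vrf nubzr ukpq olvl slr vrx fjki
Final line 3: ukpq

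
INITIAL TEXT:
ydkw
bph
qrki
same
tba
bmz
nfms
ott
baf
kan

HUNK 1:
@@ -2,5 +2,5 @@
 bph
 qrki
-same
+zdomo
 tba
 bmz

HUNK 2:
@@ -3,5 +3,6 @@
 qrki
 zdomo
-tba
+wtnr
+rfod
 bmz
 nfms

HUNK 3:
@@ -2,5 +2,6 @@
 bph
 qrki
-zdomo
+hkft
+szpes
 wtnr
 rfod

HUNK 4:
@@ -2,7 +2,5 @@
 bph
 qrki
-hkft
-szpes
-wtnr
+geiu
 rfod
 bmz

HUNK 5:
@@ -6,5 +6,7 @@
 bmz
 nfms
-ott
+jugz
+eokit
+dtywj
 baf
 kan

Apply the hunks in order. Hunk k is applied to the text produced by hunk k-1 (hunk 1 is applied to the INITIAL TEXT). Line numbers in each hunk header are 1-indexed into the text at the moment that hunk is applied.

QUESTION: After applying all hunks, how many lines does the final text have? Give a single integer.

Hunk 1: at line 2 remove [same] add [zdomo] -> 10 lines: ydkw bph qrki zdomo tba bmz nfms ott baf kan
Hunk 2: at line 3 remove [tba] add [wtnr,rfod] -> 11 lines: ydkw bph qrki zdomo wtnr rfod bmz nfms ott baf kan
Hunk 3: at line 2 remove [zdomo] add [hkft,szpes] -> 12 lines: ydkw bph qrki hkft szpes wtnr rfod bmz nfms ott baf kan
Hunk 4: at line 2 remove [hkft,szpes,wtnr] add [geiu] -> 10 lines: ydkw bph qrki geiu rfod bmz nfms ott baf kan
Hunk 5: at line 6 remove [ott] add [jugz,eokit,dtywj] -> 12 lines: ydkw bph qrki geiu rfod bmz nfms jugz eokit dtywj baf kan
Final line count: 12

Answer: 12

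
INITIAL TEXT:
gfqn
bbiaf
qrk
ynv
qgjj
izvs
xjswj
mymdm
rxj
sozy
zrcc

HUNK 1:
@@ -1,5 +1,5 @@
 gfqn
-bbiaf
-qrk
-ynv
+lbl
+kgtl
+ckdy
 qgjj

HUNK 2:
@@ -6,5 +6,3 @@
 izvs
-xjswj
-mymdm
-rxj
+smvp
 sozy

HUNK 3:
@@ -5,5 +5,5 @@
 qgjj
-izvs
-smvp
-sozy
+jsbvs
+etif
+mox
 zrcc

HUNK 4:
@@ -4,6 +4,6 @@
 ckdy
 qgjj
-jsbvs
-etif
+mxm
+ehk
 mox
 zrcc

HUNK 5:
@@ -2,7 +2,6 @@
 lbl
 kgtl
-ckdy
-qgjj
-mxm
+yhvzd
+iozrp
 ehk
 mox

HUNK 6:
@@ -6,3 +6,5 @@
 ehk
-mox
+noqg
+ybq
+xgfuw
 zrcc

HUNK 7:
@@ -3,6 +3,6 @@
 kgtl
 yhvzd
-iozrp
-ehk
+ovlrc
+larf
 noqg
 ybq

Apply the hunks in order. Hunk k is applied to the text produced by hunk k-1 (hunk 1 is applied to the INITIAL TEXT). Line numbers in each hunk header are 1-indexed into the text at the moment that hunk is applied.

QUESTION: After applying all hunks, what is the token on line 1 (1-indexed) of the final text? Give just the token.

Answer: gfqn

Derivation:
Hunk 1: at line 1 remove [bbiaf,qrk,ynv] add [lbl,kgtl,ckdy] -> 11 lines: gfqn lbl kgtl ckdy qgjj izvs xjswj mymdm rxj sozy zrcc
Hunk 2: at line 6 remove [xjswj,mymdm,rxj] add [smvp] -> 9 lines: gfqn lbl kgtl ckdy qgjj izvs smvp sozy zrcc
Hunk 3: at line 5 remove [izvs,smvp,sozy] add [jsbvs,etif,mox] -> 9 lines: gfqn lbl kgtl ckdy qgjj jsbvs etif mox zrcc
Hunk 4: at line 4 remove [jsbvs,etif] add [mxm,ehk] -> 9 lines: gfqn lbl kgtl ckdy qgjj mxm ehk mox zrcc
Hunk 5: at line 2 remove [ckdy,qgjj,mxm] add [yhvzd,iozrp] -> 8 lines: gfqn lbl kgtl yhvzd iozrp ehk mox zrcc
Hunk 6: at line 6 remove [mox] add [noqg,ybq,xgfuw] -> 10 lines: gfqn lbl kgtl yhvzd iozrp ehk noqg ybq xgfuw zrcc
Hunk 7: at line 3 remove [iozrp,ehk] add [ovlrc,larf] -> 10 lines: gfqn lbl kgtl yhvzd ovlrc larf noqg ybq xgfuw zrcc
Final line 1: gfqn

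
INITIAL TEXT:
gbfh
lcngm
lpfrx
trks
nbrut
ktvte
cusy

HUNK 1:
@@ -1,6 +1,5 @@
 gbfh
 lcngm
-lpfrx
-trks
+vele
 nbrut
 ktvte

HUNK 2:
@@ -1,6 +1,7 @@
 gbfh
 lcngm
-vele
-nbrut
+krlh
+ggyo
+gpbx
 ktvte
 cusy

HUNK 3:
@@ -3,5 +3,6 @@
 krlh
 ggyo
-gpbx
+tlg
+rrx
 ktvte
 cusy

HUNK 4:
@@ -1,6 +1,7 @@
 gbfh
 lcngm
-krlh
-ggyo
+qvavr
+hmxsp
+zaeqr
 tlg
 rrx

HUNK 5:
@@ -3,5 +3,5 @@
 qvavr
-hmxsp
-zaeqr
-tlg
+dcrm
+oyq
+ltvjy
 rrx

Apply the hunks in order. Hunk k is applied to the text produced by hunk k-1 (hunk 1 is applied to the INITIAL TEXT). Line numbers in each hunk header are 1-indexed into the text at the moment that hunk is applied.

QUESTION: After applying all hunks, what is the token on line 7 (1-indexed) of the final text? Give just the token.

Answer: rrx

Derivation:
Hunk 1: at line 1 remove [lpfrx,trks] add [vele] -> 6 lines: gbfh lcngm vele nbrut ktvte cusy
Hunk 2: at line 1 remove [vele,nbrut] add [krlh,ggyo,gpbx] -> 7 lines: gbfh lcngm krlh ggyo gpbx ktvte cusy
Hunk 3: at line 3 remove [gpbx] add [tlg,rrx] -> 8 lines: gbfh lcngm krlh ggyo tlg rrx ktvte cusy
Hunk 4: at line 1 remove [krlh,ggyo] add [qvavr,hmxsp,zaeqr] -> 9 lines: gbfh lcngm qvavr hmxsp zaeqr tlg rrx ktvte cusy
Hunk 5: at line 3 remove [hmxsp,zaeqr,tlg] add [dcrm,oyq,ltvjy] -> 9 lines: gbfh lcngm qvavr dcrm oyq ltvjy rrx ktvte cusy
Final line 7: rrx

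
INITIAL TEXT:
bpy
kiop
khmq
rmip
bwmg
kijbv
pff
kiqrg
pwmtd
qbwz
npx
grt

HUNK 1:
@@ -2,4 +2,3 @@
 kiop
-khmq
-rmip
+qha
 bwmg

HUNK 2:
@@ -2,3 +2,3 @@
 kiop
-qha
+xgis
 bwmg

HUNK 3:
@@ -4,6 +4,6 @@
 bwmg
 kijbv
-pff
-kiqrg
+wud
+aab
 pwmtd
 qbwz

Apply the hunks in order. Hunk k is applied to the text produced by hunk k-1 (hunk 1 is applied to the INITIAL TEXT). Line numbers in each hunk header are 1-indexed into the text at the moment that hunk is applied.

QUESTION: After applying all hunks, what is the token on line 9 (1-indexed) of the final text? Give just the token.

Hunk 1: at line 2 remove [khmq,rmip] add [qha] -> 11 lines: bpy kiop qha bwmg kijbv pff kiqrg pwmtd qbwz npx grt
Hunk 2: at line 2 remove [qha] add [xgis] -> 11 lines: bpy kiop xgis bwmg kijbv pff kiqrg pwmtd qbwz npx grt
Hunk 3: at line 4 remove [pff,kiqrg] add [wud,aab] -> 11 lines: bpy kiop xgis bwmg kijbv wud aab pwmtd qbwz npx grt
Final line 9: qbwz

Answer: qbwz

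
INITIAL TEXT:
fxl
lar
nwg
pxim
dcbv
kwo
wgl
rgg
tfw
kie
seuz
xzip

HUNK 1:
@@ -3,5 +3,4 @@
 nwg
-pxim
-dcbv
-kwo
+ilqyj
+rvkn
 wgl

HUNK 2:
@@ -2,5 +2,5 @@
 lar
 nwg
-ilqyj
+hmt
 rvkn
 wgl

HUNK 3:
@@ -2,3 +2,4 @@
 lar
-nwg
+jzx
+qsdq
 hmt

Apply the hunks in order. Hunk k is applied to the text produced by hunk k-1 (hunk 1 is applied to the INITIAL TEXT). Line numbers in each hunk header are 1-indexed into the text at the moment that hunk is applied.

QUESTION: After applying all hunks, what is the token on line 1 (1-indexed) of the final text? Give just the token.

Hunk 1: at line 3 remove [pxim,dcbv,kwo] add [ilqyj,rvkn] -> 11 lines: fxl lar nwg ilqyj rvkn wgl rgg tfw kie seuz xzip
Hunk 2: at line 2 remove [ilqyj] add [hmt] -> 11 lines: fxl lar nwg hmt rvkn wgl rgg tfw kie seuz xzip
Hunk 3: at line 2 remove [nwg] add [jzx,qsdq] -> 12 lines: fxl lar jzx qsdq hmt rvkn wgl rgg tfw kie seuz xzip
Final line 1: fxl

Answer: fxl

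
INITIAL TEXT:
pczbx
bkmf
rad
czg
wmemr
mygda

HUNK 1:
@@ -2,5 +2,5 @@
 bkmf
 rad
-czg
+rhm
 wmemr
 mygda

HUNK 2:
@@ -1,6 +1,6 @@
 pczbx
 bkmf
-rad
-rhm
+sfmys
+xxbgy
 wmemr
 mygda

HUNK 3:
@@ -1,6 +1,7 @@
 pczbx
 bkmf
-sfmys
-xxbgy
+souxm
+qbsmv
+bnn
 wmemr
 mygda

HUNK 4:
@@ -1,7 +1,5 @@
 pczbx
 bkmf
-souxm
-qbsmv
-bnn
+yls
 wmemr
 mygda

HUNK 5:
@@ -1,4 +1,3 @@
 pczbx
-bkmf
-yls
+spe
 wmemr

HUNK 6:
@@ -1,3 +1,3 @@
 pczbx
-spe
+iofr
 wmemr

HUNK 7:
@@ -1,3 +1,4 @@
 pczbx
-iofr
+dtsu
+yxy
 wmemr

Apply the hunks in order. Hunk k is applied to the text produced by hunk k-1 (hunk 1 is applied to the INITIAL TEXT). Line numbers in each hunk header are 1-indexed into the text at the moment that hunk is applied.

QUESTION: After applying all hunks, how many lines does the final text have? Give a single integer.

Answer: 5

Derivation:
Hunk 1: at line 2 remove [czg] add [rhm] -> 6 lines: pczbx bkmf rad rhm wmemr mygda
Hunk 2: at line 1 remove [rad,rhm] add [sfmys,xxbgy] -> 6 lines: pczbx bkmf sfmys xxbgy wmemr mygda
Hunk 3: at line 1 remove [sfmys,xxbgy] add [souxm,qbsmv,bnn] -> 7 lines: pczbx bkmf souxm qbsmv bnn wmemr mygda
Hunk 4: at line 1 remove [souxm,qbsmv,bnn] add [yls] -> 5 lines: pczbx bkmf yls wmemr mygda
Hunk 5: at line 1 remove [bkmf,yls] add [spe] -> 4 lines: pczbx spe wmemr mygda
Hunk 6: at line 1 remove [spe] add [iofr] -> 4 lines: pczbx iofr wmemr mygda
Hunk 7: at line 1 remove [iofr] add [dtsu,yxy] -> 5 lines: pczbx dtsu yxy wmemr mygda
Final line count: 5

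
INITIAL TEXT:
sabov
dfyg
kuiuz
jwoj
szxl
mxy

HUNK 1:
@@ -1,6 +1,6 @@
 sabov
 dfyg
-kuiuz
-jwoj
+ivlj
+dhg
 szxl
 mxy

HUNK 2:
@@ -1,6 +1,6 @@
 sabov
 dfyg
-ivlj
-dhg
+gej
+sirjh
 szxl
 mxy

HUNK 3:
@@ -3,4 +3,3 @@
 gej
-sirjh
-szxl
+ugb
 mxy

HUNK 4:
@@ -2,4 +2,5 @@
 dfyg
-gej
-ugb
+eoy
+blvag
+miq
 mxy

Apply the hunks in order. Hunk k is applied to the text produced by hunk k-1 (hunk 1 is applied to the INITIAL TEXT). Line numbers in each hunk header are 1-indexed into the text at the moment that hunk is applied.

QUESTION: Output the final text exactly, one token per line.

Answer: sabov
dfyg
eoy
blvag
miq
mxy

Derivation:
Hunk 1: at line 1 remove [kuiuz,jwoj] add [ivlj,dhg] -> 6 lines: sabov dfyg ivlj dhg szxl mxy
Hunk 2: at line 1 remove [ivlj,dhg] add [gej,sirjh] -> 6 lines: sabov dfyg gej sirjh szxl mxy
Hunk 3: at line 3 remove [sirjh,szxl] add [ugb] -> 5 lines: sabov dfyg gej ugb mxy
Hunk 4: at line 2 remove [gej,ugb] add [eoy,blvag,miq] -> 6 lines: sabov dfyg eoy blvag miq mxy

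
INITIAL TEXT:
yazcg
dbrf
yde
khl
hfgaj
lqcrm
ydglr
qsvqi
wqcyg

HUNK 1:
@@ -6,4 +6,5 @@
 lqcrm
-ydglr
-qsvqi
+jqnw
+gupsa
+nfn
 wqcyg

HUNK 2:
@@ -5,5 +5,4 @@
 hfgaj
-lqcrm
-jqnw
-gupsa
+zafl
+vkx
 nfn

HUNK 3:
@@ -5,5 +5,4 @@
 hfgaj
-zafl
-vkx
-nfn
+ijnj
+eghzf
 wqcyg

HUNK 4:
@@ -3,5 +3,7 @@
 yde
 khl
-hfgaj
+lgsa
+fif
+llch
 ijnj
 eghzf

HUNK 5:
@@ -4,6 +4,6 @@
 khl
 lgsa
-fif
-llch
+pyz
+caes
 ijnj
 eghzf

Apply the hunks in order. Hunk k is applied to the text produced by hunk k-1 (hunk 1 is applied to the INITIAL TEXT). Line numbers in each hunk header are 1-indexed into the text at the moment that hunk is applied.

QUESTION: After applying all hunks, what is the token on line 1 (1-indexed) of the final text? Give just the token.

Hunk 1: at line 6 remove [ydglr,qsvqi] add [jqnw,gupsa,nfn] -> 10 lines: yazcg dbrf yde khl hfgaj lqcrm jqnw gupsa nfn wqcyg
Hunk 2: at line 5 remove [lqcrm,jqnw,gupsa] add [zafl,vkx] -> 9 lines: yazcg dbrf yde khl hfgaj zafl vkx nfn wqcyg
Hunk 3: at line 5 remove [zafl,vkx,nfn] add [ijnj,eghzf] -> 8 lines: yazcg dbrf yde khl hfgaj ijnj eghzf wqcyg
Hunk 4: at line 3 remove [hfgaj] add [lgsa,fif,llch] -> 10 lines: yazcg dbrf yde khl lgsa fif llch ijnj eghzf wqcyg
Hunk 5: at line 4 remove [fif,llch] add [pyz,caes] -> 10 lines: yazcg dbrf yde khl lgsa pyz caes ijnj eghzf wqcyg
Final line 1: yazcg

Answer: yazcg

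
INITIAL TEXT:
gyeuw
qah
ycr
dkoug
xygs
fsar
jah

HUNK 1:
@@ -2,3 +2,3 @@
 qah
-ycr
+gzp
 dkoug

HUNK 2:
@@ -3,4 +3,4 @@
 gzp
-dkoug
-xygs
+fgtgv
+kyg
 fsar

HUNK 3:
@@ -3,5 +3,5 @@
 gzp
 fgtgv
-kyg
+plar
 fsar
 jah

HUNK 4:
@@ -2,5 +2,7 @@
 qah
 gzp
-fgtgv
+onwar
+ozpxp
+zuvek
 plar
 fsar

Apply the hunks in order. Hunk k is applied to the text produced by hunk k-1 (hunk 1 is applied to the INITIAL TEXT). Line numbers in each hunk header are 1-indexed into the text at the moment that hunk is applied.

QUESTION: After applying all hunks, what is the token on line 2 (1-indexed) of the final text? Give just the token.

Hunk 1: at line 2 remove [ycr] add [gzp] -> 7 lines: gyeuw qah gzp dkoug xygs fsar jah
Hunk 2: at line 3 remove [dkoug,xygs] add [fgtgv,kyg] -> 7 lines: gyeuw qah gzp fgtgv kyg fsar jah
Hunk 3: at line 3 remove [kyg] add [plar] -> 7 lines: gyeuw qah gzp fgtgv plar fsar jah
Hunk 4: at line 2 remove [fgtgv] add [onwar,ozpxp,zuvek] -> 9 lines: gyeuw qah gzp onwar ozpxp zuvek plar fsar jah
Final line 2: qah

Answer: qah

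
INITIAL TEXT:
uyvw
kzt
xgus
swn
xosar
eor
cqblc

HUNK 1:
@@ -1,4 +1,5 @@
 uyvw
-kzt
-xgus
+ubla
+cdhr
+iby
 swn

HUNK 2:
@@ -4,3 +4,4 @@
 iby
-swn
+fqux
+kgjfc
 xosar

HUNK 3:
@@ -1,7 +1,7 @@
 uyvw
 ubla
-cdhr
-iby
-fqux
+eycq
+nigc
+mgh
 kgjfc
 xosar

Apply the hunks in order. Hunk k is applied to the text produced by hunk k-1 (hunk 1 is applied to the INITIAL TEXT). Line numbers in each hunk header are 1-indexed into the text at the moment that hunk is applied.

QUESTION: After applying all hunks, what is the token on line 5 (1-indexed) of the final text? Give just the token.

Hunk 1: at line 1 remove [kzt,xgus] add [ubla,cdhr,iby] -> 8 lines: uyvw ubla cdhr iby swn xosar eor cqblc
Hunk 2: at line 4 remove [swn] add [fqux,kgjfc] -> 9 lines: uyvw ubla cdhr iby fqux kgjfc xosar eor cqblc
Hunk 3: at line 1 remove [cdhr,iby,fqux] add [eycq,nigc,mgh] -> 9 lines: uyvw ubla eycq nigc mgh kgjfc xosar eor cqblc
Final line 5: mgh

Answer: mgh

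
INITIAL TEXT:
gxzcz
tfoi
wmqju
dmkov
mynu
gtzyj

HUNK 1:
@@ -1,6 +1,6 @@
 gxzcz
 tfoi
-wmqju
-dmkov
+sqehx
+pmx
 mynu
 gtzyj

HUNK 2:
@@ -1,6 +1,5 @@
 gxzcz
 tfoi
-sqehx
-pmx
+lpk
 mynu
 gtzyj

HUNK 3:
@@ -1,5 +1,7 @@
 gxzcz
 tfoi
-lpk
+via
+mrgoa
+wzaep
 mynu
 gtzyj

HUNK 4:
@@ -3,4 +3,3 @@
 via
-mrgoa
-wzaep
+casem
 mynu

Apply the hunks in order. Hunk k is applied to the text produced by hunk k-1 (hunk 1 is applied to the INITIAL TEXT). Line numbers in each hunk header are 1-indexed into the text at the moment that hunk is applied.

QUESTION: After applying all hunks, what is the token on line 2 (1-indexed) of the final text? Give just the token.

Answer: tfoi

Derivation:
Hunk 1: at line 1 remove [wmqju,dmkov] add [sqehx,pmx] -> 6 lines: gxzcz tfoi sqehx pmx mynu gtzyj
Hunk 2: at line 1 remove [sqehx,pmx] add [lpk] -> 5 lines: gxzcz tfoi lpk mynu gtzyj
Hunk 3: at line 1 remove [lpk] add [via,mrgoa,wzaep] -> 7 lines: gxzcz tfoi via mrgoa wzaep mynu gtzyj
Hunk 4: at line 3 remove [mrgoa,wzaep] add [casem] -> 6 lines: gxzcz tfoi via casem mynu gtzyj
Final line 2: tfoi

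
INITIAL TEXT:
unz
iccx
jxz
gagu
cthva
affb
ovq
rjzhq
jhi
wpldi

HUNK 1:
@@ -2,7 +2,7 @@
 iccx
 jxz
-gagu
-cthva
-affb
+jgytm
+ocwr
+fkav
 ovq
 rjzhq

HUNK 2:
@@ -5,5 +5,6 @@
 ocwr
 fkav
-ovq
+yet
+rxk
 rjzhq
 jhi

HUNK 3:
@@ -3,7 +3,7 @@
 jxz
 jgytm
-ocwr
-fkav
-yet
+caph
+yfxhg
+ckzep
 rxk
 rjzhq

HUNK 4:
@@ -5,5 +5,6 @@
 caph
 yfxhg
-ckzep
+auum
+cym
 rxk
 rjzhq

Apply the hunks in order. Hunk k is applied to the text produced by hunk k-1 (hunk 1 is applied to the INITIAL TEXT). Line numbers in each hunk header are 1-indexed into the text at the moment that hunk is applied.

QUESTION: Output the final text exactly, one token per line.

Hunk 1: at line 2 remove [gagu,cthva,affb] add [jgytm,ocwr,fkav] -> 10 lines: unz iccx jxz jgytm ocwr fkav ovq rjzhq jhi wpldi
Hunk 2: at line 5 remove [ovq] add [yet,rxk] -> 11 lines: unz iccx jxz jgytm ocwr fkav yet rxk rjzhq jhi wpldi
Hunk 3: at line 3 remove [ocwr,fkav,yet] add [caph,yfxhg,ckzep] -> 11 lines: unz iccx jxz jgytm caph yfxhg ckzep rxk rjzhq jhi wpldi
Hunk 4: at line 5 remove [ckzep] add [auum,cym] -> 12 lines: unz iccx jxz jgytm caph yfxhg auum cym rxk rjzhq jhi wpldi

Answer: unz
iccx
jxz
jgytm
caph
yfxhg
auum
cym
rxk
rjzhq
jhi
wpldi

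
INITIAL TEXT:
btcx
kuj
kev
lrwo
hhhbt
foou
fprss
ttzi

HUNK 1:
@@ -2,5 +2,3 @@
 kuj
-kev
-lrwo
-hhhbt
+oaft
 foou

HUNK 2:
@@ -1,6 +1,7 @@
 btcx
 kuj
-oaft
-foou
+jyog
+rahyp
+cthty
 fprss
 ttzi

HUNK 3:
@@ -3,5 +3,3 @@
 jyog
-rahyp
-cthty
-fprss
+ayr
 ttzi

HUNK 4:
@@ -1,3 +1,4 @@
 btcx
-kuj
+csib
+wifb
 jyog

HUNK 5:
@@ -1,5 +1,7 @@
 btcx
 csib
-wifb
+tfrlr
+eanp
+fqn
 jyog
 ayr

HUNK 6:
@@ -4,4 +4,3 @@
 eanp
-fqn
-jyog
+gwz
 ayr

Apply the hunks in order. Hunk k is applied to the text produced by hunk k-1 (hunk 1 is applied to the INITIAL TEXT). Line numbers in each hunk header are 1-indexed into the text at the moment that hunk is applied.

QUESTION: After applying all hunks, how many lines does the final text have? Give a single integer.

Answer: 7

Derivation:
Hunk 1: at line 2 remove [kev,lrwo,hhhbt] add [oaft] -> 6 lines: btcx kuj oaft foou fprss ttzi
Hunk 2: at line 1 remove [oaft,foou] add [jyog,rahyp,cthty] -> 7 lines: btcx kuj jyog rahyp cthty fprss ttzi
Hunk 3: at line 3 remove [rahyp,cthty,fprss] add [ayr] -> 5 lines: btcx kuj jyog ayr ttzi
Hunk 4: at line 1 remove [kuj] add [csib,wifb] -> 6 lines: btcx csib wifb jyog ayr ttzi
Hunk 5: at line 1 remove [wifb] add [tfrlr,eanp,fqn] -> 8 lines: btcx csib tfrlr eanp fqn jyog ayr ttzi
Hunk 6: at line 4 remove [fqn,jyog] add [gwz] -> 7 lines: btcx csib tfrlr eanp gwz ayr ttzi
Final line count: 7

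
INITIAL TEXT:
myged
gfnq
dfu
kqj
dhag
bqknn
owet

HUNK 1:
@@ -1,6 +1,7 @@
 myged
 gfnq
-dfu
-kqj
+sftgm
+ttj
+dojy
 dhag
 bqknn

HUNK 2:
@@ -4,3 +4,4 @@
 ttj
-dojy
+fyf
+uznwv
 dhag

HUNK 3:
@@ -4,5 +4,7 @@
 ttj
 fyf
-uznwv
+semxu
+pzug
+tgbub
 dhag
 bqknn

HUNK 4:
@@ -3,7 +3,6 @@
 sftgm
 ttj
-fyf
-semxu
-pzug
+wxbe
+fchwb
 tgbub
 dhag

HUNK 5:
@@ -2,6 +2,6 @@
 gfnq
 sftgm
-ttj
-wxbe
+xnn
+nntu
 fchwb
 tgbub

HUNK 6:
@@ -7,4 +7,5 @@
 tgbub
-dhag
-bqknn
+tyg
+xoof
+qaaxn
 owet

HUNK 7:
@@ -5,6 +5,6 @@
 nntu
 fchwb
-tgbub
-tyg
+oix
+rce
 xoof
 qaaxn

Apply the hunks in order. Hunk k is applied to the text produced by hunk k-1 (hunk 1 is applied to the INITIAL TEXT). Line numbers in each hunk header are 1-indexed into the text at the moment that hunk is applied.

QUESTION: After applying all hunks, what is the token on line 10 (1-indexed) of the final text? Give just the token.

Answer: qaaxn

Derivation:
Hunk 1: at line 1 remove [dfu,kqj] add [sftgm,ttj,dojy] -> 8 lines: myged gfnq sftgm ttj dojy dhag bqknn owet
Hunk 2: at line 4 remove [dojy] add [fyf,uznwv] -> 9 lines: myged gfnq sftgm ttj fyf uznwv dhag bqknn owet
Hunk 3: at line 4 remove [uznwv] add [semxu,pzug,tgbub] -> 11 lines: myged gfnq sftgm ttj fyf semxu pzug tgbub dhag bqknn owet
Hunk 4: at line 3 remove [fyf,semxu,pzug] add [wxbe,fchwb] -> 10 lines: myged gfnq sftgm ttj wxbe fchwb tgbub dhag bqknn owet
Hunk 5: at line 2 remove [ttj,wxbe] add [xnn,nntu] -> 10 lines: myged gfnq sftgm xnn nntu fchwb tgbub dhag bqknn owet
Hunk 6: at line 7 remove [dhag,bqknn] add [tyg,xoof,qaaxn] -> 11 lines: myged gfnq sftgm xnn nntu fchwb tgbub tyg xoof qaaxn owet
Hunk 7: at line 5 remove [tgbub,tyg] add [oix,rce] -> 11 lines: myged gfnq sftgm xnn nntu fchwb oix rce xoof qaaxn owet
Final line 10: qaaxn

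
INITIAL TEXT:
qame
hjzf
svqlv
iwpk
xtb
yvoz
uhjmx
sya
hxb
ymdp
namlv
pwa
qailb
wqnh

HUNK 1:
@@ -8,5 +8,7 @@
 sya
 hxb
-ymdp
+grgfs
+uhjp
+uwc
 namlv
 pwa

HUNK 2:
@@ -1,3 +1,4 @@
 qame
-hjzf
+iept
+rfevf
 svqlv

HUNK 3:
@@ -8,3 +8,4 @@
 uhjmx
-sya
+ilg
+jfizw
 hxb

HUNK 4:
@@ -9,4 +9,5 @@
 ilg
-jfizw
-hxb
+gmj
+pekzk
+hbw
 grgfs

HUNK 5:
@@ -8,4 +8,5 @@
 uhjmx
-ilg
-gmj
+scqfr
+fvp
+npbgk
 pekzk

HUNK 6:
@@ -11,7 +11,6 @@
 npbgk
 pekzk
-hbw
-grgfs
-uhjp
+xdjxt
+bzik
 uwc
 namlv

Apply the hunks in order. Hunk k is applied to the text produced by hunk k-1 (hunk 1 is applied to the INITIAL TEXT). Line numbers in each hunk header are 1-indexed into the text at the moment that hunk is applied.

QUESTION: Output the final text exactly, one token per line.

Hunk 1: at line 8 remove [ymdp] add [grgfs,uhjp,uwc] -> 16 lines: qame hjzf svqlv iwpk xtb yvoz uhjmx sya hxb grgfs uhjp uwc namlv pwa qailb wqnh
Hunk 2: at line 1 remove [hjzf] add [iept,rfevf] -> 17 lines: qame iept rfevf svqlv iwpk xtb yvoz uhjmx sya hxb grgfs uhjp uwc namlv pwa qailb wqnh
Hunk 3: at line 8 remove [sya] add [ilg,jfizw] -> 18 lines: qame iept rfevf svqlv iwpk xtb yvoz uhjmx ilg jfizw hxb grgfs uhjp uwc namlv pwa qailb wqnh
Hunk 4: at line 9 remove [jfizw,hxb] add [gmj,pekzk,hbw] -> 19 lines: qame iept rfevf svqlv iwpk xtb yvoz uhjmx ilg gmj pekzk hbw grgfs uhjp uwc namlv pwa qailb wqnh
Hunk 5: at line 8 remove [ilg,gmj] add [scqfr,fvp,npbgk] -> 20 lines: qame iept rfevf svqlv iwpk xtb yvoz uhjmx scqfr fvp npbgk pekzk hbw grgfs uhjp uwc namlv pwa qailb wqnh
Hunk 6: at line 11 remove [hbw,grgfs,uhjp] add [xdjxt,bzik] -> 19 lines: qame iept rfevf svqlv iwpk xtb yvoz uhjmx scqfr fvp npbgk pekzk xdjxt bzik uwc namlv pwa qailb wqnh

Answer: qame
iept
rfevf
svqlv
iwpk
xtb
yvoz
uhjmx
scqfr
fvp
npbgk
pekzk
xdjxt
bzik
uwc
namlv
pwa
qailb
wqnh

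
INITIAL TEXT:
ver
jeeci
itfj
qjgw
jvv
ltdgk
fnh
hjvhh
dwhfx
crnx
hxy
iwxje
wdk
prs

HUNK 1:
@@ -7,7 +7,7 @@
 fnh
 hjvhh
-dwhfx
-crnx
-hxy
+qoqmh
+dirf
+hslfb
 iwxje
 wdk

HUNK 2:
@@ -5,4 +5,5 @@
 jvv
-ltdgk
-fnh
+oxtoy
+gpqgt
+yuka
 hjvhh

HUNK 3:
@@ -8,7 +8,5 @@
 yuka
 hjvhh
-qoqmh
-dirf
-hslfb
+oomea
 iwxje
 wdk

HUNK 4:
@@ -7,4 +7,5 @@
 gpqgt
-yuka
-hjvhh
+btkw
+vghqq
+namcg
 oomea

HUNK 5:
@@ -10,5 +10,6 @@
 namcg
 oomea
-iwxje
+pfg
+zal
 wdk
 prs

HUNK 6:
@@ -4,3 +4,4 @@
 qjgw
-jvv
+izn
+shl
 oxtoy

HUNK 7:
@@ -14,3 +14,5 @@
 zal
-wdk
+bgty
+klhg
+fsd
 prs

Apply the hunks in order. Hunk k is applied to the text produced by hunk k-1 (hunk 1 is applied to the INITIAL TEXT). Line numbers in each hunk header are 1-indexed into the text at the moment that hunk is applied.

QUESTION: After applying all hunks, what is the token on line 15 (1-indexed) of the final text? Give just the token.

Hunk 1: at line 7 remove [dwhfx,crnx,hxy] add [qoqmh,dirf,hslfb] -> 14 lines: ver jeeci itfj qjgw jvv ltdgk fnh hjvhh qoqmh dirf hslfb iwxje wdk prs
Hunk 2: at line 5 remove [ltdgk,fnh] add [oxtoy,gpqgt,yuka] -> 15 lines: ver jeeci itfj qjgw jvv oxtoy gpqgt yuka hjvhh qoqmh dirf hslfb iwxje wdk prs
Hunk 3: at line 8 remove [qoqmh,dirf,hslfb] add [oomea] -> 13 lines: ver jeeci itfj qjgw jvv oxtoy gpqgt yuka hjvhh oomea iwxje wdk prs
Hunk 4: at line 7 remove [yuka,hjvhh] add [btkw,vghqq,namcg] -> 14 lines: ver jeeci itfj qjgw jvv oxtoy gpqgt btkw vghqq namcg oomea iwxje wdk prs
Hunk 5: at line 10 remove [iwxje] add [pfg,zal] -> 15 lines: ver jeeci itfj qjgw jvv oxtoy gpqgt btkw vghqq namcg oomea pfg zal wdk prs
Hunk 6: at line 4 remove [jvv] add [izn,shl] -> 16 lines: ver jeeci itfj qjgw izn shl oxtoy gpqgt btkw vghqq namcg oomea pfg zal wdk prs
Hunk 7: at line 14 remove [wdk] add [bgty,klhg,fsd] -> 18 lines: ver jeeci itfj qjgw izn shl oxtoy gpqgt btkw vghqq namcg oomea pfg zal bgty klhg fsd prs
Final line 15: bgty

Answer: bgty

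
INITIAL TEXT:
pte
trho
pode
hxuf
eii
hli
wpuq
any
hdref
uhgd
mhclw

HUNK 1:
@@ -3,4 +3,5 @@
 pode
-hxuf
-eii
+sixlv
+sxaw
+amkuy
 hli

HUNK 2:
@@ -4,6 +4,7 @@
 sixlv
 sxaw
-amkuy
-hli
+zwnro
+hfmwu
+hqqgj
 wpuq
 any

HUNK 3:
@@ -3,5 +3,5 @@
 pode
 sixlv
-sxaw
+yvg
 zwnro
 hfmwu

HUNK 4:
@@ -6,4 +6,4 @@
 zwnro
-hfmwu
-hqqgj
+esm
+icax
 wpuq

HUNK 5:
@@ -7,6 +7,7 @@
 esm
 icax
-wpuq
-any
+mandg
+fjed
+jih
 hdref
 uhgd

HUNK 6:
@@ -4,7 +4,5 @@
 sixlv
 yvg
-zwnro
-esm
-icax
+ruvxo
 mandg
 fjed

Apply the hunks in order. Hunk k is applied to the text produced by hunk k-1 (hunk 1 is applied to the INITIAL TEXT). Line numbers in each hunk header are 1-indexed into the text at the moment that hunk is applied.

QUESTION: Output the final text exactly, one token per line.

Hunk 1: at line 3 remove [hxuf,eii] add [sixlv,sxaw,amkuy] -> 12 lines: pte trho pode sixlv sxaw amkuy hli wpuq any hdref uhgd mhclw
Hunk 2: at line 4 remove [amkuy,hli] add [zwnro,hfmwu,hqqgj] -> 13 lines: pte trho pode sixlv sxaw zwnro hfmwu hqqgj wpuq any hdref uhgd mhclw
Hunk 3: at line 3 remove [sxaw] add [yvg] -> 13 lines: pte trho pode sixlv yvg zwnro hfmwu hqqgj wpuq any hdref uhgd mhclw
Hunk 4: at line 6 remove [hfmwu,hqqgj] add [esm,icax] -> 13 lines: pte trho pode sixlv yvg zwnro esm icax wpuq any hdref uhgd mhclw
Hunk 5: at line 7 remove [wpuq,any] add [mandg,fjed,jih] -> 14 lines: pte trho pode sixlv yvg zwnro esm icax mandg fjed jih hdref uhgd mhclw
Hunk 6: at line 4 remove [zwnro,esm,icax] add [ruvxo] -> 12 lines: pte trho pode sixlv yvg ruvxo mandg fjed jih hdref uhgd mhclw

Answer: pte
trho
pode
sixlv
yvg
ruvxo
mandg
fjed
jih
hdref
uhgd
mhclw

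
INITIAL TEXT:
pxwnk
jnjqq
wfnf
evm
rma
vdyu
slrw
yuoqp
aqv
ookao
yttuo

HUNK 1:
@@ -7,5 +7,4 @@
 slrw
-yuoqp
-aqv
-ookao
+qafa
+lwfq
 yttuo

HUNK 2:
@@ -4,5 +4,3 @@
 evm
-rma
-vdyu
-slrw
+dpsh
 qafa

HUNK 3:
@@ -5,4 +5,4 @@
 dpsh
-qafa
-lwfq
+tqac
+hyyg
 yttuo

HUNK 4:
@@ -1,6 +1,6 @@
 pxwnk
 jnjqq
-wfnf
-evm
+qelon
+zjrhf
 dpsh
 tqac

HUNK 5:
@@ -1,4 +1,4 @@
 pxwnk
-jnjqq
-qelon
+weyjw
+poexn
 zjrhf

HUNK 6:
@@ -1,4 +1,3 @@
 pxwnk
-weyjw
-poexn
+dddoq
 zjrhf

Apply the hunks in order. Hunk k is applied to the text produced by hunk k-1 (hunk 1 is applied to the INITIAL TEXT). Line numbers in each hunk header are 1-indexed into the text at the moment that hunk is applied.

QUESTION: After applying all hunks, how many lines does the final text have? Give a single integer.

Hunk 1: at line 7 remove [yuoqp,aqv,ookao] add [qafa,lwfq] -> 10 lines: pxwnk jnjqq wfnf evm rma vdyu slrw qafa lwfq yttuo
Hunk 2: at line 4 remove [rma,vdyu,slrw] add [dpsh] -> 8 lines: pxwnk jnjqq wfnf evm dpsh qafa lwfq yttuo
Hunk 3: at line 5 remove [qafa,lwfq] add [tqac,hyyg] -> 8 lines: pxwnk jnjqq wfnf evm dpsh tqac hyyg yttuo
Hunk 4: at line 1 remove [wfnf,evm] add [qelon,zjrhf] -> 8 lines: pxwnk jnjqq qelon zjrhf dpsh tqac hyyg yttuo
Hunk 5: at line 1 remove [jnjqq,qelon] add [weyjw,poexn] -> 8 lines: pxwnk weyjw poexn zjrhf dpsh tqac hyyg yttuo
Hunk 6: at line 1 remove [weyjw,poexn] add [dddoq] -> 7 lines: pxwnk dddoq zjrhf dpsh tqac hyyg yttuo
Final line count: 7

Answer: 7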